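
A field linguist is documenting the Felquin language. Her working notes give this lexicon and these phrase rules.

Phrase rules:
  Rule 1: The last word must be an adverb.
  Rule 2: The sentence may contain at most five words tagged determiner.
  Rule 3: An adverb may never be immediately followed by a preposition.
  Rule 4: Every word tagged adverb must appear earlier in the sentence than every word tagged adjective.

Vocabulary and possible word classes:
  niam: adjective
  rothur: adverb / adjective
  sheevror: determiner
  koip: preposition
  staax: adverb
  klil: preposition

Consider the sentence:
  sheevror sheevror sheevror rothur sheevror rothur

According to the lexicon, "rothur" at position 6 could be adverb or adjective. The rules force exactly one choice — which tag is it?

adverb

Candidates per position — 1:sheevror {determiner}; 2:sheevror {determiner}; 3:sheevror {determiner}; 4:rothur {adverb,adjective}; 5:sheevror {determiner}; 6:rothur {adverb,adjective}.
At position 6, choosing adjective makes rule 1 impossible to satisfy; hence adverb.
At position 4, choosing adjective makes rule 4 impossible to satisfy; hence adverb.
So the tagging must be: determiner determiner determiner adverb determiner adverb.
Verifying each rule — rule 1 ✓; rule 2 ✓; rule 3 ✓; rule 4 ✓.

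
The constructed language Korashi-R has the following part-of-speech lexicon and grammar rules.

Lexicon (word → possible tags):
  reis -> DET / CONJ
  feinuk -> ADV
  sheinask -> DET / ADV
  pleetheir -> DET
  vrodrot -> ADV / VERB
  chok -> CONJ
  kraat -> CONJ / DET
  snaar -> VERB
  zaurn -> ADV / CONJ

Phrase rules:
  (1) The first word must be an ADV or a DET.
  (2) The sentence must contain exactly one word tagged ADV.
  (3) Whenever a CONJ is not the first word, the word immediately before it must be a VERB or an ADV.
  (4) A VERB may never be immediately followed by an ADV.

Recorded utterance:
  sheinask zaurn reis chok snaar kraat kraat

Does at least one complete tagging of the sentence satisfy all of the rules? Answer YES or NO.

Candidates per position — 1:sheinask {DET,ADV}; 2:zaurn {ADV,CONJ}; 3:reis {DET,CONJ}; 4:chok {CONJ}; 5:snaar {VERB}; 6:kraat {CONJ,DET}; 7:kraat {CONJ,DET}.
Rule 3 cannot be satisfied by any choice of tags from the lexicon.
So there is no consistent tagging.

NO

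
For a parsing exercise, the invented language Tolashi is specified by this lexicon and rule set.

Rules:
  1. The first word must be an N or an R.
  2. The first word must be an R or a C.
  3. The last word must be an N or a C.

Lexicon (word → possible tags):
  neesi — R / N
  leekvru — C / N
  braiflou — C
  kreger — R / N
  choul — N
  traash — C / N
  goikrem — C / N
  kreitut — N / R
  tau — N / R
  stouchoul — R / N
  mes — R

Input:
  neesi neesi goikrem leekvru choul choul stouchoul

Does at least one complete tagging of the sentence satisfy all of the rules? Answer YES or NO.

YES

Candidates per position — 1:neesi {R,N}; 2:neesi {R,N}; 3:goikrem {C,N}; 4:leekvru {C,N}; 5:choul {N}; 6:choul {N}; 7:stouchoul {R,N}.
One satisfying assignment: R N C N N N N.
Checking: rule 1 ok; rule 2 ok; rule 3 ok.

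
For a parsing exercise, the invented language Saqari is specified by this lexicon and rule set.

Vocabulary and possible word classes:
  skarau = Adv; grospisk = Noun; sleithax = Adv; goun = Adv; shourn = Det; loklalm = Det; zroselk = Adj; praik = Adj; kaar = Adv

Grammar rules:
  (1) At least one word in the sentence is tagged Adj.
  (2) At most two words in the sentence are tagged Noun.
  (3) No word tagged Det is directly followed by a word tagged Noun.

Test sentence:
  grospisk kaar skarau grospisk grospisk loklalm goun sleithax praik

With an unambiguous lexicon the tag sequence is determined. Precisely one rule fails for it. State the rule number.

Fixed tagging: Noun Adv Adv Noun Noun Det Adv Adv Adj.
Rule check: R1 ok, R2 fails, R3 ok.
Only rule 2 fails.

2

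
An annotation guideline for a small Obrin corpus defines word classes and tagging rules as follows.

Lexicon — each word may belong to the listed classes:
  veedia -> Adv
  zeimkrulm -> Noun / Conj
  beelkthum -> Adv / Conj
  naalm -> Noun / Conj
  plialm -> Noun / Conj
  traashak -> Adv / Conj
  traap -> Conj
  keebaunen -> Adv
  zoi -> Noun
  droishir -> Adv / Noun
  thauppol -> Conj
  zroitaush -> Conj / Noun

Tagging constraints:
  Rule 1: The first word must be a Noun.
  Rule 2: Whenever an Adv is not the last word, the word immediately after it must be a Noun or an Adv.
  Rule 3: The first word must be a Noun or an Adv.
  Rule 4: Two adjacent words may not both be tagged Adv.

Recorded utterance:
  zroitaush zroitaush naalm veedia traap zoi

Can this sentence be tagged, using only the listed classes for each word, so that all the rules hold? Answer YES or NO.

Candidates per position — 1:zroitaush {Conj,Noun}; 2:zroitaush {Conj,Noun}; 3:naalm {Noun,Conj}; 4:veedia {Adv}; 5:traap {Conj}; 6:zoi {Noun}.
Rule 2 cannot be satisfied by any choice of tags from the lexicon.
So there is no consistent tagging.

NO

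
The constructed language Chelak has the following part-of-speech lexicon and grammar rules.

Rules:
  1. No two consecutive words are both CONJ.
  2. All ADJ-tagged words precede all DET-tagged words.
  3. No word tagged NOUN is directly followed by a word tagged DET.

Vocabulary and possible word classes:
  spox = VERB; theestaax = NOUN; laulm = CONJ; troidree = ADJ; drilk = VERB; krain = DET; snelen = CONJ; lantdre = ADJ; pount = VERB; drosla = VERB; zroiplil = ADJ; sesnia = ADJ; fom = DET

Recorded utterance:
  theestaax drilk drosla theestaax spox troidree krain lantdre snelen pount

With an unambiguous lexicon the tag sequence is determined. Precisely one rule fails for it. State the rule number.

2

Fixed tagging: NOUN VERB VERB NOUN VERB ADJ DET ADJ CONJ VERB.
Rule check: R1 ok, R2 fails, R3 ok.
Only rule 2 fails.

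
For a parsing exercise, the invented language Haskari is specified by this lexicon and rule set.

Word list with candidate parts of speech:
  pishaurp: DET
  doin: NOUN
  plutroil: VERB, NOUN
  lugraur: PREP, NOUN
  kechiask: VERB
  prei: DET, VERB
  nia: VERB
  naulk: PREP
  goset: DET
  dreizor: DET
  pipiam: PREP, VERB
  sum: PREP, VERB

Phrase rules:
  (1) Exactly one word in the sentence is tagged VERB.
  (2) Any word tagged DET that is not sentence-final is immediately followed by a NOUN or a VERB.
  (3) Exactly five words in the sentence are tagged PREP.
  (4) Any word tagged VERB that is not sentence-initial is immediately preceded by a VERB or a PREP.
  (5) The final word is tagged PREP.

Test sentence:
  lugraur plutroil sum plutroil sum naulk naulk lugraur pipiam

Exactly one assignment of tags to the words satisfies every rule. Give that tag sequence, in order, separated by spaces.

Candidates per position — 1:lugraur {PREP,NOUN}; 2:plutroil {VERB,NOUN}; 3:sum {PREP,VERB}; 4:plutroil {VERB,NOUN}; 5:sum {PREP,VERB}; 6:naulk {PREP}; 7:naulk {PREP}; 8:lugraur {PREP,NOUN}; 9:pipiam {PREP,VERB}.
At position 9, choosing VERB makes rule 5 impossible to satisfy; hence PREP.
The remaining ambiguous positions (1, 2, 3, 4, 5, 8) are resolved jointly — only one combination satisfies every rule.
The unique satisfying tagging is: NOUN NOUN PREP VERB PREP PREP PREP NOUN PREP.
Verifying each rule — rule 1 satisfied; rule 2 satisfied; rule 3 satisfied; rule 4 satisfied; rule 5 satisfied.

NOUN NOUN PREP VERB PREP PREP PREP NOUN PREP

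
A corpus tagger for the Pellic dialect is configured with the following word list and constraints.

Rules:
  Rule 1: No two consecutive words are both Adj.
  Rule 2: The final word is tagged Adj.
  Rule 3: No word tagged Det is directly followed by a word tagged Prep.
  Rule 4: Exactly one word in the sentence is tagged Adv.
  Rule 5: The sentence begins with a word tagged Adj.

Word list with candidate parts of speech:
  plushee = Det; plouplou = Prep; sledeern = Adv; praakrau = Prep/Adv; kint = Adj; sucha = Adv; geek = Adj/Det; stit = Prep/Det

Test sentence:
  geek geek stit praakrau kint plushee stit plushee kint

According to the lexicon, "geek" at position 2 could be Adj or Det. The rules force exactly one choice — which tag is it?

Candidates per position — 1:geek {Adj,Det}; 2:geek {Adj,Det}; 3:stit {Prep,Det}; 4:praakrau {Prep,Adv}; 5:kint {Adj}; 6:plushee {Det}; 7:stit {Prep,Det}; 8:plushee {Det}; 9:kint {Adj}.
At position 1, choosing Det makes rule 5 impossible to satisfy; hence Adj.
At position 2, choosing Adj makes rule 1 impossible to satisfy; hence Det.
At position 3, choosing Prep makes rule 3 impossible to satisfy; hence Det.
At position 4, choosing Prep makes rule 3 impossible to satisfy; hence Adv.
At position 7, choosing Prep makes rule 3 impossible to satisfy; hence Det.
So the tagging must be: Adj Det Det Adv Adj Det Det Det Adj.
Checking: rule 1 ✓; rule 2 ✓; rule 3 ✓; rule 4 ✓; rule 5 ✓.

Det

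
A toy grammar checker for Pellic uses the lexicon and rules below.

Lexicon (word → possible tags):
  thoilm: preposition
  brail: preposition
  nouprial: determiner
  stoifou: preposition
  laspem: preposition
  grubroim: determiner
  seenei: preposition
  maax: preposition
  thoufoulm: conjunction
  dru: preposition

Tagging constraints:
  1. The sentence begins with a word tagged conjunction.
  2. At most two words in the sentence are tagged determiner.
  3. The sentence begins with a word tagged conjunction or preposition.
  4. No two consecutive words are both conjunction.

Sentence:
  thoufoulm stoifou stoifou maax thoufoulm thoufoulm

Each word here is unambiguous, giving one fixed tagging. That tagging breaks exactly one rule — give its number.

Fixed tagging: conjunction preposition preposition preposition conjunction conjunction.
Rule check: R1 holds, R2 holds, R3 holds, R4 violated.
Only rule 4 fails.

4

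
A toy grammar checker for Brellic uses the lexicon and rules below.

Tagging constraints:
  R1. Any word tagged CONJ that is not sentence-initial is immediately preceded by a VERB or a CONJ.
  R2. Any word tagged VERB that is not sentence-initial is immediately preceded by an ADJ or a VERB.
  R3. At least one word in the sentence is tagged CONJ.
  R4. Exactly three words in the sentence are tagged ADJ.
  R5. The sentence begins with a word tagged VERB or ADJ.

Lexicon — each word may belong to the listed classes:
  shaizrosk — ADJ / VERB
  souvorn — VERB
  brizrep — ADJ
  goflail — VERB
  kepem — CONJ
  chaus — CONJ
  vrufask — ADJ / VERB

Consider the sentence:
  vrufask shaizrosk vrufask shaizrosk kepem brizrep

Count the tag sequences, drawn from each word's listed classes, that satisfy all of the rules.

3

Candidates per position — 1:vrufask {ADJ,VERB}; 2:shaizrosk {ADJ,VERB}; 3:vrufask {ADJ,VERB}; 4:shaizrosk {ADJ,VERB}; 5:kepem {CONJ}; 6:brizrep {ADJ}.
There are 16 candidate sequences in total.
The sequences that satisfy every rule: ADJ ADJ VERB VERB CONJ ADJ; ADJ VERB ADJ VERB CONJ ADJ; VERB ADJ ADJ VERB CONJ ADJ.
Count = 3.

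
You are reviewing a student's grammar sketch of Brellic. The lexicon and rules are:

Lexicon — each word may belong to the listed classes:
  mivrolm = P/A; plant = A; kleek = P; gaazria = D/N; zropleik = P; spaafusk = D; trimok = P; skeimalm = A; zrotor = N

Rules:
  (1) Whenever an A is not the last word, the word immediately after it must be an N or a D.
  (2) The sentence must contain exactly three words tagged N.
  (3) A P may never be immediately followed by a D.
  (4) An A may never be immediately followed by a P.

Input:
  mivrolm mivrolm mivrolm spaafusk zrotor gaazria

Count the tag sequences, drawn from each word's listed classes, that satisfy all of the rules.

0

Candidates per position — 1:mivrolm {P,A}; 2:mivrolm {P,A}; 3:mivrolm {P,A}; 4:spaafusk {D}; 5:zrotor {N}; 6:gaazria {D,N}.
There are 16 candidate sequences in total.
Rule 2 cannot be satisfied by any choice of tags from the lexicon.
So there is no consistent tagging.
Count = 0.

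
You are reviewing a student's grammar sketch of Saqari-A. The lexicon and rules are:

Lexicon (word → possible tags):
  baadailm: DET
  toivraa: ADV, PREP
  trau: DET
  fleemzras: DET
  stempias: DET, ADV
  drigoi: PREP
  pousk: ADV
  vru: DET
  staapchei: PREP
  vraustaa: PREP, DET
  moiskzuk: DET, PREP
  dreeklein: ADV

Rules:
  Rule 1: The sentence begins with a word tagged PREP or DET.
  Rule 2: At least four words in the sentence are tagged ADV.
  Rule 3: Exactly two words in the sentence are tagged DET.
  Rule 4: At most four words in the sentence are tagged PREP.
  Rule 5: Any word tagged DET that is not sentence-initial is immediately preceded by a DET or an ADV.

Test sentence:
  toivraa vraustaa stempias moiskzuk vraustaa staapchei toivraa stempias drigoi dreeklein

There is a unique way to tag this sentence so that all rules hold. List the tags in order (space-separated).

Candidates per position — 1:toivraa {ADV,PREP}; 2:vraustaa {PREP,DET}; 3:stempias {DET,ADV}; 4:moiskzuk {DET,PREP}; 5:vraustaa {PREP,DET}; 6:staapchei {PREP}; 7:toivraa {ADV,PREP}; 8:stempias {DET,ADV}; 9:drigoi {PREP}; 10:dreeklein {ADV}.
Position 1: ADV is ruled out by rule 1; that leaves PREP.
Position 2: DET is ruled out by rule 5; that leaves PREP.
Position 3: DET is ruled out by rule 2; that leaves ADV.
Position 4: PREP is ruled out by rule 4; that leaves DET.
Position 5: PREP is ruled out by rule 4; that leaves DET.
Position 7: PREP is ruled out by rule 2; that leaves ADV.
Position 8: DET is ruled out by rule 2; that leaves ADV.
The unique satisfying tagging is: PREP PREP ADV DET DET PREP ADV ADV PREP ADV.
Verifying each rule — rule 1 ok; rule 2 ok; rule 3 ok; rule 4 ok; rule 5 ok.

PREP PREP ADV DET DET PREP ADV ADV PREP ADV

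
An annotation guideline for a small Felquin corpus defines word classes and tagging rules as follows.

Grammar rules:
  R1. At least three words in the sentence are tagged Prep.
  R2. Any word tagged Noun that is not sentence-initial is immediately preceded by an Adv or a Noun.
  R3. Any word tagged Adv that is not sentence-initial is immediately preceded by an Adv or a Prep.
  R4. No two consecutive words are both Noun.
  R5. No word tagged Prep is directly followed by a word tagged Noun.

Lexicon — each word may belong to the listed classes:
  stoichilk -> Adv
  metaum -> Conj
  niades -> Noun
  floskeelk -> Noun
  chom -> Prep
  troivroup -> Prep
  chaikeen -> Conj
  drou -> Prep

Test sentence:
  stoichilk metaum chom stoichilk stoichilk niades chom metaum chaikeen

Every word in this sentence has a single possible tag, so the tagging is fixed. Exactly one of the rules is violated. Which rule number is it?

Fixed tagging: Adv Conj Prep Adv Adv Noun Prep Conj Conj.
Checking each rule: R1 fails, R2 ok, R3 ok, R4 ok, R5 ok.
Only rule 1 fails.

1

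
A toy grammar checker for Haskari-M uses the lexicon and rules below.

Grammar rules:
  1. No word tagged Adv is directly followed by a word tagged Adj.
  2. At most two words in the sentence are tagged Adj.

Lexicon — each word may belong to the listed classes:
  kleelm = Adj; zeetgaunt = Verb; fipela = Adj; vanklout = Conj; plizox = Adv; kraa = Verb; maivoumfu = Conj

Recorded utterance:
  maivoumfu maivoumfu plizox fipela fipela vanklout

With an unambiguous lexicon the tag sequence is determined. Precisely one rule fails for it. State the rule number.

1

Fixed tagging: Conj Conj Adv Adj Adj Conj.
Rule check: R1 fail, R2 pass.
Only rule 1 fails.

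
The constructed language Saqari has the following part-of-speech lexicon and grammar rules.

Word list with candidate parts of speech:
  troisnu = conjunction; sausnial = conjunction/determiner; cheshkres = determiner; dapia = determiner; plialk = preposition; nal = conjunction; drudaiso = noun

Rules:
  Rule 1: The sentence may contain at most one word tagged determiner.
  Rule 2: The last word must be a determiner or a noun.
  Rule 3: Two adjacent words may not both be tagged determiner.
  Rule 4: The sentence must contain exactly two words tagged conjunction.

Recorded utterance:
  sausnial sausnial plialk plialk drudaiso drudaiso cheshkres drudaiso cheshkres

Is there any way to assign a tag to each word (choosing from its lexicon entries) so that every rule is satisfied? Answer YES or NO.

NO

Candidates per position — 1:sausnial {conjunction,determiner}; 2:sausnial {conjunction,determiner}; 3:plialk {preposition}; 4:plialk {preposition}; 5:drudaiso {noun}; 6:drudaiso {noun}; 7:cheshkres {determiner}; 8:drudaiso {noun}; 9:cheshkres {determiner}.
Rule 1 cannot be satisfied by any choice of tags from the lexicon.
So there is no consistent tagging.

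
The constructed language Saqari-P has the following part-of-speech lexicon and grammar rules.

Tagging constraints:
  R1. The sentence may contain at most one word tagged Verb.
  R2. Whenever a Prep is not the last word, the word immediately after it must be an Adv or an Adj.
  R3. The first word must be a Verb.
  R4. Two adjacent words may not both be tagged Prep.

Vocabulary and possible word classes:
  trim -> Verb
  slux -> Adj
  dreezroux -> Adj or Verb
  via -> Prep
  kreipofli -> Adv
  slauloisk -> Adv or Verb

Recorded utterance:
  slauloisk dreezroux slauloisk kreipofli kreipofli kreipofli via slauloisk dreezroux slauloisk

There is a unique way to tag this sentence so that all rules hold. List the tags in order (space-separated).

Candidates per position — 1:slauloisk {Adv,Verb}; 2:dreezroux {Adj,Verb}; 3:slauloisk {Adv,Verb}; 4:kreipofli {Adv}; 5:kreipofli {Adv}; 6:kreipofli {Adv}; 7:via {Prep}; 8:slauloisk {Adv,Verb}; 9:dreezroux {Adj,Verb}; 10:slauloisk {Adv,Verb}.
At position 1, choosing Adv makes rule 3 impossible to satisfy; hence Verb.
At position 2, choosing Verb makes rule 1 impossible to satisfy; hence Adj.
At position 3, choosing Verb makes rule 1 impossible to satisfy; hence Adv.
At position 8, choosing Verb makes rule 1 impossible to satisfy; hence Adv.
At position 9, choosing Verb makes rule 1 impossible to satisfy; hence Adj.
At position 10, choosing Verb makes rule 1 impossible to satisfy; hence Adv.
That leaves exactly one tagging: Verb Adj Adv Adv Adv Adv Prep Adv Adj Adv.
Verifying each rule — rule 1 satisfied; rule 2 satisfied; rule 3 satisfied; rule 4 satisfied.

Verb Adj Adv Adv Adv Adv Prep Adv Adj Adv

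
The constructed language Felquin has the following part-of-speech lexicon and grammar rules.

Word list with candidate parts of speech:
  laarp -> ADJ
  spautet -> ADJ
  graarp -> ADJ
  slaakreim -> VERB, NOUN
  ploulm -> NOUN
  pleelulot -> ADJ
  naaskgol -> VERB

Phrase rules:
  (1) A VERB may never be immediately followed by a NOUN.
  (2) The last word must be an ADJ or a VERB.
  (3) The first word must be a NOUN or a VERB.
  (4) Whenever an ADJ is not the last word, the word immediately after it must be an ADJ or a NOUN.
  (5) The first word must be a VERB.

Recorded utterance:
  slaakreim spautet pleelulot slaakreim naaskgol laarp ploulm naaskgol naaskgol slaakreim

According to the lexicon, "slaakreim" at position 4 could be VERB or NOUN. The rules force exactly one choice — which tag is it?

Candidates per position — 1:slaakreim {VERB,NOUN}; 2:spautet {ADJ}; 3:pleelulot {ADJ}; 4:slaakreim {VERB,NOUN}; 5:naaskgol {VERB}; 6:laarp {ADJ}; 7:ploulm {NOUN}; 8:naaskgol {VERB}; 9:naaskgol {VERB}; 10:slaakreim {VERB,NOUN}.
Position 1: NOUN is ruled out by rule 5; that leaves VERB.
Position 4: VERB is ruled out by rule 4; that leaves NOUN.
Position 10: NOUN is ruled out by rule 1; that leaves VERB.
That leaves exactly one tagging: VERB ADJ ADJ NOUN VERB ADJ NOUN VERB VERB VERB.
Rule-by-rule: rule 1 ✓; rule 2 ✓; rule 3 ✓; rule 4 ✓; rule 5 ✓.

NOUN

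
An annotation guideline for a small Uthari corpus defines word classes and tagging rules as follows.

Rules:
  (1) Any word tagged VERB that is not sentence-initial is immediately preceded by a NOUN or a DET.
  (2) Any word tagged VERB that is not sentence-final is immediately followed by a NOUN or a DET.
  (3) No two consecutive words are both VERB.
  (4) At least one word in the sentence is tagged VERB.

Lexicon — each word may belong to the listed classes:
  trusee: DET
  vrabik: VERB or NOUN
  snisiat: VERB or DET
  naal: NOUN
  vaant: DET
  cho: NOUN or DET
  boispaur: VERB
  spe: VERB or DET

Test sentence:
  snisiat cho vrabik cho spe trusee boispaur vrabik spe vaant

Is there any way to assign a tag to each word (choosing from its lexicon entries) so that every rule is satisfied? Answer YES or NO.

Candidates per position — 1:snisiat {VERB,DET}; 2:cho {NOUN,DET}; 3:vrabik {VERB,NOUN}; 4:cho {NOUN,DET}; 5:spe {VERB,DET}; 6:trusee {DET}; 7:boispaur {VERB}; 8:vrabik {VERB,NOUN}; 9:spe {VERB,DET}; 10:vaant {DET}.
One satisfying assignment: DET NOUN VERB DET DET DET VERB NOUN DET DET.
Verifying each rule — rule 1 holds; rule 2 holds; rule 3 holds; rule 4 holds.

YES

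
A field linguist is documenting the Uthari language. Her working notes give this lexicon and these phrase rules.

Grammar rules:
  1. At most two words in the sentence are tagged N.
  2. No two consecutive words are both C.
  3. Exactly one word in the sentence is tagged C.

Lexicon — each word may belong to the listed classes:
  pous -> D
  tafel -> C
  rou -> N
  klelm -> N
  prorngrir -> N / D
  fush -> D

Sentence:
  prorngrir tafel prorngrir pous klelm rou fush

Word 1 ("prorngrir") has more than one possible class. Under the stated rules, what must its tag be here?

Candidates per position — 1:prorngrir {N,D}; 2:tafel {C}; 3:prorngrir {N,D}; 4:pous {D}; 5:klelm {N}; 6:rou {N}; 7:fush {D}.
Word 1 cannot be N — rule 1 would then fail for every completion. It is D.
Word 3 cannot be N — rule 1 would then fail for every completion. It is D.
The unique satisfying tagging is: D C D D N N D.
Checking: rule 1 holds; rule 2 holds; rule 3 holds.

D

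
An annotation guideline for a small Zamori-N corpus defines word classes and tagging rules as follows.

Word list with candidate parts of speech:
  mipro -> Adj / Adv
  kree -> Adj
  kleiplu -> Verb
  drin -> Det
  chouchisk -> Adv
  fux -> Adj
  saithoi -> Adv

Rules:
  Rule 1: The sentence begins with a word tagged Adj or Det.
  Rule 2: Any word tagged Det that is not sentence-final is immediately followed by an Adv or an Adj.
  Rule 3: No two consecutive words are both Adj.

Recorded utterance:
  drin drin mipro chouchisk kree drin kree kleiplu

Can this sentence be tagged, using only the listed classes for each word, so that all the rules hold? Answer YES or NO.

Candidates per position — 1:drin {Det}; 2:drin {Det}; 3:mipro {Adj,Adv}; 4:chouchisk {Adv}; 5:kree {Adj}; 6:drin {Det}; 7:kree {Adj}; 8:kleiplu {Verb}.
Rule 2 cannot be satisfied by any choice of tags from the lexicon.
So there is no consistent tagging.

NO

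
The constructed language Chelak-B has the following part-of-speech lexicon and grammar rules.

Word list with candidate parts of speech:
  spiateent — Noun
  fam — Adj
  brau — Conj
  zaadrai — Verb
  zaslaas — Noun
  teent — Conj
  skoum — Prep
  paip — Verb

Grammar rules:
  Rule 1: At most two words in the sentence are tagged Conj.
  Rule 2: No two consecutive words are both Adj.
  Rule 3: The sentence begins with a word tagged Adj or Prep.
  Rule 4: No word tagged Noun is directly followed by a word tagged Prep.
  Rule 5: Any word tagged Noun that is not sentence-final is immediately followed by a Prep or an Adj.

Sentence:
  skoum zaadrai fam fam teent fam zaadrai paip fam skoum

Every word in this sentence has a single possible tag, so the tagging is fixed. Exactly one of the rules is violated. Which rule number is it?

Fixed tagging: Prep Verb Adj Adj Conj Adj Verb Verb Adj Prep.
Checking each rule: R1 pass, R2 fail, R3 pass, R4 pass, R5 pass.
Only rule 2 fails.

2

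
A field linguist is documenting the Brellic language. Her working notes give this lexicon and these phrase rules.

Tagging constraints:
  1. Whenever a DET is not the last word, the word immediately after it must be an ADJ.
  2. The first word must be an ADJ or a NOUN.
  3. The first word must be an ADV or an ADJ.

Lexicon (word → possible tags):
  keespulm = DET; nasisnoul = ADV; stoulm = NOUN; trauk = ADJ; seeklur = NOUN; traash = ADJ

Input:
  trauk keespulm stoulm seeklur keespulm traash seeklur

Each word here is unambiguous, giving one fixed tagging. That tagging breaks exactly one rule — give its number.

Fixed tagging: ADJ DET NOUN NOUN DET ADJ NOUN.
Rule check: R1 fail, R2 pass, R3 pass.
Only rule 1 fails.

1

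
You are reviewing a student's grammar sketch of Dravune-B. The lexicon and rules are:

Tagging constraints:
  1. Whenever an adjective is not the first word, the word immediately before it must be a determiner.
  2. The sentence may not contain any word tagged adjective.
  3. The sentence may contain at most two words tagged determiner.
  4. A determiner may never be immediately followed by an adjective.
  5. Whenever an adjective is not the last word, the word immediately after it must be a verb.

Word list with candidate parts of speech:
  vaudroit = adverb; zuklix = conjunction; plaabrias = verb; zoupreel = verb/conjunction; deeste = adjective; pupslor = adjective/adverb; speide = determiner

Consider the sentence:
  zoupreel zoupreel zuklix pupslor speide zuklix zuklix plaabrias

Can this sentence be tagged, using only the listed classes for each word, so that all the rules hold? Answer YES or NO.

Candidates per position — 1:zoupreel {verb,conjunction}; 2:zoupreel {verb,conjunction}; 3:zuklix {conjunction}; 4:pupslor {adjective,adverb}; 5:speide {determiner}; 6:zuklix {conjunction}; 7:zuklix {conjunction}; 8:plaabrias {verb}.
One satisfying assignment: conjunction verb conjunction adverb determiner conjunction conjunction verb.
Rule-by-rule: rule 1 satisfied; rule 2 satisfied; rule 3 satisfied; rule 4 satisfied; rule 5 satisfied.

YES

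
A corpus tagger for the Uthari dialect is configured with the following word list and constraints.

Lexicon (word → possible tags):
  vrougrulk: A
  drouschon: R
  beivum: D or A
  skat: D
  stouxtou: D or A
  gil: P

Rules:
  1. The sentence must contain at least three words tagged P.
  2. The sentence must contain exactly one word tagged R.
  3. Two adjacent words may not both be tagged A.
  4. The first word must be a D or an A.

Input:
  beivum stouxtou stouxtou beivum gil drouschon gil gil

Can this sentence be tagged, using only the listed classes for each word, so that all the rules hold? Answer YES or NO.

Candidates per position — 1:beivum {D,A}; 2:stouxtou {D,A}; 3:stouxtou {D,A}; 4:beivum {D,A}; 5:gil {P}; 6:drouschon {R}; 7:gil {P}; 8:gil {P}.
One satisfying assignment: A D D A P R P P.
Check: rule 1 ok; rule 2 ok; rule 3 ok; rule 4 ok.

YES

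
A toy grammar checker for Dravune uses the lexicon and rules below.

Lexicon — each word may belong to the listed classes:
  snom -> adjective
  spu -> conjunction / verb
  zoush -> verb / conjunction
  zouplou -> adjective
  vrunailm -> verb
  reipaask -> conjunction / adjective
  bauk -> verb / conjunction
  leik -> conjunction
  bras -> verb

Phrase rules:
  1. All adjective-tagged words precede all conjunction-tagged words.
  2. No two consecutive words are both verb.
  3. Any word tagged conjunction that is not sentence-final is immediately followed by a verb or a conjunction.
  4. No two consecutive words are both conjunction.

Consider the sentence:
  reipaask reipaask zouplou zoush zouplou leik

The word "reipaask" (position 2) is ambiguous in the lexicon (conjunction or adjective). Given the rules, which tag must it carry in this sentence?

adjective

Candidates per position — 1:reipaask {conjunction,adjective}; 2:reipaask {conjunction,adjective}; 3:zouplou {adjective}; 4:zoush {verb,conjunction}; 5:zouplou {adjective}; 6:leik {conjunction}.
Position 1: conjunction is ruled out by rule 1; that leaves adjective.
Position 2: conjunction is ruled out by rule 1; that leaves adjective.
Position 4: conjunction is ruled out by rule 1; that leaves verb.
The unique satisfying tagging is: adjective adjective adjective verb adjective conjunction.
Verifying each rule — rule 1 holds; rule 2 holds; rule 3 holds; rule 4 holds.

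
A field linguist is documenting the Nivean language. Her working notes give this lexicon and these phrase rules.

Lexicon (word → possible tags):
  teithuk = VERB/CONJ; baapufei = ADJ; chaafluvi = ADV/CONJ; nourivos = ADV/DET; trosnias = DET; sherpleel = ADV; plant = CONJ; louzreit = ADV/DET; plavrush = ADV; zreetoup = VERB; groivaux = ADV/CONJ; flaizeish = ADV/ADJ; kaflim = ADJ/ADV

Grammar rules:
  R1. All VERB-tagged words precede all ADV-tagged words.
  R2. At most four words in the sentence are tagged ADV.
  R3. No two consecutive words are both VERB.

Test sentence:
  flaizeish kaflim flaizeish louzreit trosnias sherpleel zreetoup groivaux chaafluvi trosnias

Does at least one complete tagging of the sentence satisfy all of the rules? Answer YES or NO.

NO

Candidates per position — 1:flaizeish {ADV,ADJ}; 2:kaflim {ADJ,ADV}; 3:flaizeish {ADV,ADJ}; 4:louzreit {ADV,DET}; 5:trosnias {DET}; 6:sherpleel {ADV}; 7:zreetoup {VERB}; 8:groivaux {ADV,CONJ}; 9:chaafluvi {ADV,CONJ}; 10:trosnias {DET}.
Rule 1 cannot be satisfied by any choice of tags from the lexicon.
So there is no consistent tagging.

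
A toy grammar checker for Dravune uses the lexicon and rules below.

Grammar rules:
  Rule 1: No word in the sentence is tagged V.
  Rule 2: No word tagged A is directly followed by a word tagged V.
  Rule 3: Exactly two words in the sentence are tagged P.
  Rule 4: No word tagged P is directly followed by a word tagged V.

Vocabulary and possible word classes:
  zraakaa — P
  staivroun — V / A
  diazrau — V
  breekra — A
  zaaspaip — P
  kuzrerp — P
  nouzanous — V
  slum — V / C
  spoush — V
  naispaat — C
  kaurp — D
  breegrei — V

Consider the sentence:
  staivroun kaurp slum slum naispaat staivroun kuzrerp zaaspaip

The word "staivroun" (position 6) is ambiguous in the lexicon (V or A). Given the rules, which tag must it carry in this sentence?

A

Candidates per position — 1:staivroun {V,A}; 2:kaurp {D}; 3:slum {V,C}; 4:slum {V,C}; 5:naispaat {C}; 6:staivroun {V,A}; 7:kuzrerp {P}; 8:zaaspaip {P}.
Word 1 cannot be V — rule 1 would then fail for every completion. It is A.
Word 3 cannot be V — rule 1 would then fail for every completion. It is C.
Word 4 cannot be V — rule 1 would then fail for every completion. It is C.
Word 6 cannot be V — rule 1 would then fail for every completion. It is A.
So the tagging must be: A D C C C A P P.
Check: rule 1 satisfied; rule 2 satisfied; rule 3 satisfied; rule 4 satisfied.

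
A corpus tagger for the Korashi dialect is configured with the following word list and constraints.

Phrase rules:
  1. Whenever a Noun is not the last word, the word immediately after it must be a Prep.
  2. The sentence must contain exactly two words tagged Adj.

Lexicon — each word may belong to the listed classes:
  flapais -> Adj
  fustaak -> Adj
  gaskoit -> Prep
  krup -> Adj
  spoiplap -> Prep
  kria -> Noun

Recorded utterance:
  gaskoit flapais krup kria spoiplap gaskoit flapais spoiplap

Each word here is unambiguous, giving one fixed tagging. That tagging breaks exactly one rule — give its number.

2

Fixed tagging: Prep Adj Adj Noun Prep Prep Adj Prep.
Applying the rules: R1 ✓, R2 ✗.
Only rule 2 fails.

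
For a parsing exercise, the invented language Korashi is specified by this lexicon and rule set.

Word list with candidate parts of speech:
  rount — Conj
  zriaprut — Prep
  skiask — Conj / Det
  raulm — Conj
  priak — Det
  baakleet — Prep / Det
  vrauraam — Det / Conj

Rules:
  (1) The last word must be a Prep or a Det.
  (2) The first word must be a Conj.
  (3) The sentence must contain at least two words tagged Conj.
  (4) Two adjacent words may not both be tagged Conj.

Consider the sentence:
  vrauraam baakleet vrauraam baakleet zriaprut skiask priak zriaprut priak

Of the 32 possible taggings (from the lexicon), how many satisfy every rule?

12

Candidates per position — 1:vrauraam {Det,Conj}; 2:baakleet {Prep,Det}; 3:vrauraam {Det,Conj}; 4:baakleet {Prep,Det}; 5:zriaprut {Prep}; 6:skiask {Conj,Det}; 7:priak {Det}; 8:zriaprut {Prep}; 9:priak {Det}.
There are 32 candidate sequences in total.
Checking each against the rules leaves 12 sequences.
Count = 12.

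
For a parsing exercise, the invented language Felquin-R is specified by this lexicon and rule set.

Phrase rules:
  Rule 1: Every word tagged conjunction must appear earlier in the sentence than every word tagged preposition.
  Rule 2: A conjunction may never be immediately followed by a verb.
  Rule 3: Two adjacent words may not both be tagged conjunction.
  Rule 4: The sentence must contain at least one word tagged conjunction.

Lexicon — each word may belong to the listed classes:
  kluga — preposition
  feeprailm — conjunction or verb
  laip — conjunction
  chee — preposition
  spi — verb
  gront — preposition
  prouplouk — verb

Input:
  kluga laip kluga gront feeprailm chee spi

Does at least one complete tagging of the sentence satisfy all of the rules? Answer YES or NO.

NO

Candidates per position — 1:kluga {preposition}; 2:laip {conjunction}; 3:kluga {preposition}; 4:gront {preposition}; 5:feeprailm {conjunction,verb}; 6:chee {preposition}; 7:spi {verb}.
Rule 1 cannot be satisfied by any choice of tags from the lexicon.
So there is no consistent tagging.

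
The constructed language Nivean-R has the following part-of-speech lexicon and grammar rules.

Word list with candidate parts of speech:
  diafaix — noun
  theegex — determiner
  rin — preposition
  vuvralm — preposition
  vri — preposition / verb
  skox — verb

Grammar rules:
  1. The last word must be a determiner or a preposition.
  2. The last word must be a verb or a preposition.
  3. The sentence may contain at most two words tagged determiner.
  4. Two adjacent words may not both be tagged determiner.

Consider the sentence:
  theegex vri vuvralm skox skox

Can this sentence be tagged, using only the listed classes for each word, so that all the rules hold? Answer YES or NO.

NO

Candidates per position — 1:theegex {determiner}; 2:vri {preposition,verb}; 3:vuvralm {preposition}; 4:skox {verb}; 5:skox {verb}.
Rule 1 cannot be satisfied by any choice of tags from the lexicon.
So there is no consistent tagging.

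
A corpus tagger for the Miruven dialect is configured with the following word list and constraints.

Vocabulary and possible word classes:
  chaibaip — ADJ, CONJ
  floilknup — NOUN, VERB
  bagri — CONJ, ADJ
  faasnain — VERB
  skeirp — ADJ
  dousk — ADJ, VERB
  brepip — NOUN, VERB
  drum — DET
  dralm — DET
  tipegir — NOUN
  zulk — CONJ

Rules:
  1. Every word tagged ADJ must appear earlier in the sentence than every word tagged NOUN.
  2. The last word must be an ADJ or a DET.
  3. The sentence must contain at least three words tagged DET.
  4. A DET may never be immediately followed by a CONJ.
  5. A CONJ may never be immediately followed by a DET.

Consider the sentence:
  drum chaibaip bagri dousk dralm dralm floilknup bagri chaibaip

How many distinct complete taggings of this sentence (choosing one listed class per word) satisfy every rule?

Candidates per position — 1:drum {DET}; 2:chaibaip {ADJ,CONJ}; 3:bagri {CONJ,ADJ}; 4:dousk {ADJ,VERB}; 5:dralm {DET}; 6:dralm {DET}; 7:floilknup {NOUN,VERB}; 8:bagri {CONJ,ADJ}; 9:chaibaip {ADJ,CONJ}.
There are 64 candidate sequences in total.
Checking each against the rules leaves 8 sequences.
Count = 8.

8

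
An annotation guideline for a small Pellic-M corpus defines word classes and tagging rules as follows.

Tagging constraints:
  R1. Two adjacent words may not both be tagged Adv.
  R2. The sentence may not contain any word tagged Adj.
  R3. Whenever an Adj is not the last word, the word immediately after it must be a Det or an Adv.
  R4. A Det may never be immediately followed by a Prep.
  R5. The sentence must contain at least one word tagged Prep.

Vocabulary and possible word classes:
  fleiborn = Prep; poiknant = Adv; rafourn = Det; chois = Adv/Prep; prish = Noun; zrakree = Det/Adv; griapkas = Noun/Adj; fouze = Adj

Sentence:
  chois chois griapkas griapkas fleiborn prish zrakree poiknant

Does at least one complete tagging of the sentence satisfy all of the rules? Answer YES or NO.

Candidates per position — 1:chois {Adv,Prep}; 2:chois {Adv,Prep}; 3:griapkas {Noun,Adj}; 4:griapkas {Noun,Adj}; 5:fleiborn {Prep}; 6:prish {Noun}; 7:zrakree {Det,Adv}; 8:poiknant {Adv}.
One satisfying assignment: Adv Prep Noun Noun Prep Noun Det Adv.
Checking: rule 1 ok; rule 2 ok; rule 3 ok; rule 4 ok; rule 5 ok.

YES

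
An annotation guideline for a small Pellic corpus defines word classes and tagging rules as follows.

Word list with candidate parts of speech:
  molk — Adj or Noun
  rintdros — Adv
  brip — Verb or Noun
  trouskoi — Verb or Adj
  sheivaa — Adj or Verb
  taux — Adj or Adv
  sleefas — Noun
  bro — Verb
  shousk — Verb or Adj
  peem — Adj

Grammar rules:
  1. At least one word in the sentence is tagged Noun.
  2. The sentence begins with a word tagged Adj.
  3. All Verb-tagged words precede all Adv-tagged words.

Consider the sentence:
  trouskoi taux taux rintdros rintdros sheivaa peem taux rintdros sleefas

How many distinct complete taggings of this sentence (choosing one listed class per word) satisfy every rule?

8

Candidates per position — 1:trouskoi {Verb,Adj}; 2:taux {Adj,Adv}; 3:taux {Adj,Adv}; 4:rintdros {Adv}; 5:rintdros {Adv}; 6:sheivaa {Adj,Verb}; 7:peem {Adj}; 8:taux {Adj,Adv}; 9:rintdros {Adv}; 10:sleefas {Noun}.
There are 32 candidate sequences in total.
Checking each against the rules leaves 8 sequences.
Count = 8.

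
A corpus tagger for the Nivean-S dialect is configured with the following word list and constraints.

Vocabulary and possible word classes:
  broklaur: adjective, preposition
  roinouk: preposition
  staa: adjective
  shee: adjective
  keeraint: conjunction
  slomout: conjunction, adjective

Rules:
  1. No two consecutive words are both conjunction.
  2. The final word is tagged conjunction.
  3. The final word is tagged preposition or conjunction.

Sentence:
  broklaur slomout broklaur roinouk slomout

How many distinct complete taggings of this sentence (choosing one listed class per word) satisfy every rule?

Candidates per position — 1:broklaur {adjective,preposition}; 2:slomout {conjunction,adjective}; 3:broklaur {adjective,preposition}; 4:roinouk {preposition}; 5:slomout {conjunction,adjective}.
There are 16 candidate sequences in total.
Checking each against the rules leaves 8 sequences.
Count = 8.

8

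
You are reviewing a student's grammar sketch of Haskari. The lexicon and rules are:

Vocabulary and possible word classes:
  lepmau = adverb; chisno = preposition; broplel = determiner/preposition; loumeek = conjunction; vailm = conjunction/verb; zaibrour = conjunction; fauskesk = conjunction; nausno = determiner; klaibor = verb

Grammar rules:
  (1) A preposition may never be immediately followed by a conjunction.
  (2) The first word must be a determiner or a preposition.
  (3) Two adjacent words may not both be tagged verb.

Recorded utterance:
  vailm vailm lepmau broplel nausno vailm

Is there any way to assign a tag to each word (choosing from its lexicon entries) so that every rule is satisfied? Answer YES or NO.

NO

Candidates per position — 1:vailm {conjunction,verb}; 2:vailm {conjunction,verb}; 3:lepmau {adverb}; 4:broplel {determiner,preposition}; 5:nausno {determiner}; 6:vailm {conjunction,verb}.
Rule 2 cannot be satisfied by any choice of tags from the lexicon.
So there is no consistent tagging.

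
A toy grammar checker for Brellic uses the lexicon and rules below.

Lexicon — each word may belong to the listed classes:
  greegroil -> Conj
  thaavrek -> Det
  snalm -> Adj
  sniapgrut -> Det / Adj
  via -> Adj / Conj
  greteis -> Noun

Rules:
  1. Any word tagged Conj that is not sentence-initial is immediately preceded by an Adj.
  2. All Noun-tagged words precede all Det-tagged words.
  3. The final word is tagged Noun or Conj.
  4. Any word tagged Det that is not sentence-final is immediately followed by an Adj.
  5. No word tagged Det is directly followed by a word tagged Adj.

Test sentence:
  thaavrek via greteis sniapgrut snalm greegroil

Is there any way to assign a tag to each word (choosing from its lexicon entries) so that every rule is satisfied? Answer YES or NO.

Candidates per position — 1:thaavrek {Det}; 2:via {Adj,Conj}; 3:greteis {Noun}; 4:sniapgrut {Det,Adj}; 5:snalm {Adj}; 6:greegroil {Conj}.
Rule 2 cannot be satisfied by any choice of tags from the lexicon.
So there is no consistent tagging.

NO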